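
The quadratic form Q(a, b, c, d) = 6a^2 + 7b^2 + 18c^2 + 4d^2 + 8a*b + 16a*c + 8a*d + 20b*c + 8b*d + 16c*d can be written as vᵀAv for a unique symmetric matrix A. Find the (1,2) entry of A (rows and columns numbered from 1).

The coefficient of a·b in Q is 8. For a symmetric A this equals A[1,2] + A[2,1] = 2·A[1,2].
So A[1,2] = 8/2 = 4.

4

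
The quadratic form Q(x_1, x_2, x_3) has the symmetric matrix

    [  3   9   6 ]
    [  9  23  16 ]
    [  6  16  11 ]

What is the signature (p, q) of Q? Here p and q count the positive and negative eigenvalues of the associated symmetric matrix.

Applying the same elementary operations to the rows and columns of A produces a congruent diagonal matrix with entries 3, -4, 0.
That gives 1 positive, 1 negative, 1 zero pivots.

(1, 1)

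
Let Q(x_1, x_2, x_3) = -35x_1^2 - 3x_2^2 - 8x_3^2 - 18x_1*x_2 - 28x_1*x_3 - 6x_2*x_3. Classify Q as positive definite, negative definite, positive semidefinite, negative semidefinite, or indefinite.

negative definite

The symmetric matrix is A = [[-35, -9, -14], [-9, -3, -3], [-14, -3, -8]].
Symmetric row and column elimination reduces A to a congruent diagonal form with pivots -35, -24/35, -15/8.
So there are 3 negative pivots.
Hence Q is negative definite.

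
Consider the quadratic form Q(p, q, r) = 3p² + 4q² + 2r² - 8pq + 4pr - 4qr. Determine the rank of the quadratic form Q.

3

The symmetric matrix is A = [[3, -4, 2], [-4, 4, -2], [2, -2, 2]].
Congruent diagonalization of A (simultaneous row and column reduction) yields pivots 3, -4/3, 1.
Counting signs: 2 positive, 1 negative.
The rank is the number of nonzero pivots: 3.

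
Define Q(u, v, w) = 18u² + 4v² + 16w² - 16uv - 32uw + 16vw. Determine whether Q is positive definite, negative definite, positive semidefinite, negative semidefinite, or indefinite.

Write A = [[18, -8, -16], [-8, 4, 8], [-16, 8, 16]].
Row-reducing A symmetrically gives the diagonal entries 18, 4/9, 0.
So there are 2 positive, 1 zero pivots.
Hence Q is positive semidefinite.

positive semidefinite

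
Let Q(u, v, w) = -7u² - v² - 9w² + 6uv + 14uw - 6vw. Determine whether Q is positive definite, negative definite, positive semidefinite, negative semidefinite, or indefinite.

The symmetric matrix is A = [[-7, 3, 7], [3, -1, -3], [7, -3, -9]].
An LDLᵀ factorisation of A has diagonal entries -7, 2/7, -2.
That gives 1 positive, 2 negative pivots.
Hence Q is indefinite.

indefinite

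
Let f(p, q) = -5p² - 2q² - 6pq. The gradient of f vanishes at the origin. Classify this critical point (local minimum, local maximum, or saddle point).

local maximum

The Hessian at the origin is H = [[-10, -6], [-6, -4]].
det H = -10·-4 − (-6)² = 4 > 0 and H[1,1] = -10 < 0, so H is negative definite.
Therefore the origin is a local maximum.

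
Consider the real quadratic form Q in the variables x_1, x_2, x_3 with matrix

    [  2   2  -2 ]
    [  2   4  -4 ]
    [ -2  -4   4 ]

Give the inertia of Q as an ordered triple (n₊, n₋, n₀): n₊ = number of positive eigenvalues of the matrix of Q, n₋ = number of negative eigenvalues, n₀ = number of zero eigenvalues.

Congruent diagonalization of A (simultaneous row and column reduction) yields pivots 2, 2, 0.
Counting signs: 2 positive, 1 zero.

(2, 0, 1)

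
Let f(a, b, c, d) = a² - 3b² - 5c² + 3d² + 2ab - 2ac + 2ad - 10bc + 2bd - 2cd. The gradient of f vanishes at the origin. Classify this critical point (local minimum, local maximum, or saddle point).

saddle point

The Hessian at the origin is H = [[2, 2, -2, 2], [2, -6, -10, 2], [-2, -10, -10, -2], [2, 2, -2, 6]].
Applying the same elementary operations to the rows and columns of H produces a congruent diagonal matrix with entries 2, -8, -4, 4.
So there are 2 positive, 2 negative pivots.
H is indefinite, so the origin is a saddle point.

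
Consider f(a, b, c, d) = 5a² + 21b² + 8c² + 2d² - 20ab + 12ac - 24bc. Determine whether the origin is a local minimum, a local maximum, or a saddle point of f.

The Hessian at the origin is H = [[10, -20, 12, 0], [-20, 42, -24, 0], [12, -24, 16, 0], [0, 0, 0, 4]].
Applying the same elementary operations to the rows and columns of H produces a congruent diagonal matrix with entries 10, 2, 8/5, 4.
So there are 4 positive pivots.
H is positive definite, so the origin is a strict local minimum.

local minimum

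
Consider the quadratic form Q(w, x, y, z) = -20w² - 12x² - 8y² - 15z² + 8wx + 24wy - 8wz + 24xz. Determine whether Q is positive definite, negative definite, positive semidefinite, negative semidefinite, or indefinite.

negative definite

The symmetric matrix of Q is A = [[-20, 4, 12, -4], [4, -12, 0, 12], [12, 0, -8, 0], [-4, 12, 0, -15]].
Leading principal minors: Δ_1 = -20, Δ_2 = 224, Δ_3 = -64, Δ_4 = 192.
The signs alternate starting with Δ_1 < 0, so by Sylvester's criterion Q is negative definite.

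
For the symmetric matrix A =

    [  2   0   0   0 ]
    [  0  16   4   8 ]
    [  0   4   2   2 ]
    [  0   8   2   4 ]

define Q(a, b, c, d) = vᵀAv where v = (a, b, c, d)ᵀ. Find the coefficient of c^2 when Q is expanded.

The coefficient of c^2 is the diagonal entry A[3,3] = 2.

2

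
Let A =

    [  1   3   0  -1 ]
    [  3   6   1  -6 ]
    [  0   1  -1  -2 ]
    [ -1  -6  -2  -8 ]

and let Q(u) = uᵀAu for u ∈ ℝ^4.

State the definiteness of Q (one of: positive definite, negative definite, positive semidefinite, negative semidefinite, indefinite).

indefinite

Symmetric row and column elimination reduces A to a congruent diagonal form with pivots 1, -3, -2/3, 15/2.
So there are 2 positive, 2 negative pivots.
Hence Q is indefinite.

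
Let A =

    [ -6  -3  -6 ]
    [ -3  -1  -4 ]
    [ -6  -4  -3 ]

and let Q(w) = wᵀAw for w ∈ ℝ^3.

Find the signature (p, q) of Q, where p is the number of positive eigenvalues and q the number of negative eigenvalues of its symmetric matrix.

Congruent diagonalization of A (simultaneous row and column reduction) yields pivots -6, 1/2, 1.
So there are 2 positive, 1 negative pivots.

(2, 1)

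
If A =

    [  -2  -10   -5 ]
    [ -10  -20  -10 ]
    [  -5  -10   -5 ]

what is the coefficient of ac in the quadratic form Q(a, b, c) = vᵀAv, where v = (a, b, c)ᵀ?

-10

The coefficient of ac is A[1,3] + A[3,1] = 2·(-5) = -10.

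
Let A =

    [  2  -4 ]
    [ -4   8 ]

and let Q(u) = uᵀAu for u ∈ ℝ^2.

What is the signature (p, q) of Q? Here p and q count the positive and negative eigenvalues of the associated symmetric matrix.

(1, 0)

Symmetric row and column elimination reduces A to a congruent diagonal form with pivots 2, 0.
That gives 1 positive, 1 zero pivots.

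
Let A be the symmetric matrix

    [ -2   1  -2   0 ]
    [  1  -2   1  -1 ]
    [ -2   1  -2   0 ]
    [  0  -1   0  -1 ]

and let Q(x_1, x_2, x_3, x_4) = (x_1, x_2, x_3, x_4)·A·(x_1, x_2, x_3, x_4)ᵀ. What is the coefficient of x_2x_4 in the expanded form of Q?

The coefficient of x_2x_4 is A[2,4] + A[4,2] = 2·(-1) = -2.

-2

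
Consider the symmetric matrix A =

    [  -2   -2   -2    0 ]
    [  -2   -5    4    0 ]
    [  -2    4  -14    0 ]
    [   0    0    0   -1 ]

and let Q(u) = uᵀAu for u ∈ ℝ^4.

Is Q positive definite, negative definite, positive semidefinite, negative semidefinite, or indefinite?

negative semidefinite

Applying the same elementary operations to the rows and columns of A produces a congruent diagonal matrix with entries -2, -3, 0, -1.
So there are 3 negative, 1 zero pivots.
Hence Q is negative semidefinite.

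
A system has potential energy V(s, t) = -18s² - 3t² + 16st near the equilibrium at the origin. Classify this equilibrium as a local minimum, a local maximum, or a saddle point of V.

The Hessian at the origin is H = [[-36, 16], [16, -6]].
det H = -36·-6 − (16)² = -40 < 0, so H is indefinite.
Therefore the origin is a saddle point.

saddle point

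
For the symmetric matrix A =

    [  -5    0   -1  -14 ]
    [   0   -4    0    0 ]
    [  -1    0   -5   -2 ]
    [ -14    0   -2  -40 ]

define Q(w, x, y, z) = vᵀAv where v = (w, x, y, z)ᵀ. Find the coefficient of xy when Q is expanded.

0

The coefficient of xy is A[2,3] + A[3,2] = 2·0 = 0.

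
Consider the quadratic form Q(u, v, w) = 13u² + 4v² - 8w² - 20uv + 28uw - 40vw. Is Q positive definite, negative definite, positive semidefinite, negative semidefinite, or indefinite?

The associated matrix is A = [[13, -10, 14], [-10, 4, -20], [14, -20, -8]].
Applying the same elementary operations to the rows and columns of A produces a congruent diagonal matrix with entries 13, -48/13, 0.
That gives 1 positive, 1 negative, 1 zero pivots.
Hence Q is indefinite.

indefinite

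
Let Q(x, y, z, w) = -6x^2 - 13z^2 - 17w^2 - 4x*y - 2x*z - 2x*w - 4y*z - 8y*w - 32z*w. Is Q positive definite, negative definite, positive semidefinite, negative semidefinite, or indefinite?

Write A = [[-6, -2, -1, -1], [-2, 0, -2, -4], [-1, -2, -13, -16], [-1, -4, -16, -17]].
An LDLᵀ factorisation of A has diagonal entries -6, 2/3, -17, -4/17.
Counting signs: 1 positive, 3 negative.
Hence Q is indefinite.

indefinite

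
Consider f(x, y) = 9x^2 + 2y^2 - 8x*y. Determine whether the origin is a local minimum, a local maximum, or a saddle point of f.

The Hessian at the origin is H = [[18, -8], [-8, 4]].
det H = 18·4 − (-8)² = 8 > 0 and H[1,1] = 18 > 0, so H is positive definite.
Therefore the origin is a local minimum.

local minimum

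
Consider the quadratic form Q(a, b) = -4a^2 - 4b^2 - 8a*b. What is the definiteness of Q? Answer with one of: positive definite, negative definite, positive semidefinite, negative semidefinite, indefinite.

negative semidefinite

The symmetric matrix of Q is [[-4, -4], [-4, -4]].
For the 2×2 matrix [[-4, -4], [-4, -4]]: det = -4·-4 − (-4)² = 0, trace = -8.
det = 0 so one eigenvalue is zero; the form is semidefinite with the sign of the trace.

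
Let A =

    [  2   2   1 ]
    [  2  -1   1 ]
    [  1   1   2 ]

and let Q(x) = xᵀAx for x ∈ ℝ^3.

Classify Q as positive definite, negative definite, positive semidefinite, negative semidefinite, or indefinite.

indefinite

Applying the same elementary operations to the rows and columns of A produces a congruent diagonal matrix with entries 2, -3, 3/2.
Counting signs: 2 positive, 1 negative.
Hence Q is indefinite.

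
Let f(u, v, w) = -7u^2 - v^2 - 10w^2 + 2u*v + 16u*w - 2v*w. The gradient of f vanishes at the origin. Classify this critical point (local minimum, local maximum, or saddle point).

local maximum

The Hessian at the origin is H = [[-14, 2, 16], [2, -2, -2], [16, -2, -20]].
Symmetric row and column elimination reduces H to a congruent diagonal form with pivots -14, -12/7, -5/3.
Counting signs: 3 negative.
H is negative definite, so the origin is a strict local maximum.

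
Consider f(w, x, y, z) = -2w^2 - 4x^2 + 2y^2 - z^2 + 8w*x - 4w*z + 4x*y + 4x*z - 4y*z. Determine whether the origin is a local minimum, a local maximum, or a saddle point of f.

The Hessian at the origin is H = [[-4, 8, 0, -4], [8, -8, 4, 4], [0, 4, 4, -4], [-4, 4, -4, -2]].
Row-reducing H symmetrically gives the diagonal entries -4, 8, 2, -2.
So there are 2 positive, 2 negative pivots.
H is indefinite, so the origin is a saddle point.

saddle point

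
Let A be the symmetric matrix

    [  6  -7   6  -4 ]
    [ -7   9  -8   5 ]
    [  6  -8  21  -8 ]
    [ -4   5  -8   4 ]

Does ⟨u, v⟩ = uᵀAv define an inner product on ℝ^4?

yes

Applying the same elementary operations to the rows and columns of A produces a congruent diagonal matrix with entries 6, 5/6, 69/5, 6/23.
So there are 4 positive pivots.
Hence Q is positive definite.
⟨·,·⟩ is an inner product exactly when A is positive definite.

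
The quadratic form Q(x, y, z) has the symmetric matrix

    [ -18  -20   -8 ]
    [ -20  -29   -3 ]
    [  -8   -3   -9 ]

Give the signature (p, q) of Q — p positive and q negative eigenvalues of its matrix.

(0, 3)

An LDLᵀ factorisation of A has diagonal entries -18, -61/9, -20/61.
So there are 3 negative pivots.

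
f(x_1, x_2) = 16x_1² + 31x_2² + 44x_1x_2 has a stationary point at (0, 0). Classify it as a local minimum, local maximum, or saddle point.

local minimum

The Hessian at the origin is H = [[32, 44], [44, 62]].
det H = 32·62 − (44)² = 48 > 0 and H[1,1] = 32 > 0, so H is positive definite.
Therefore the origin is a local minimum.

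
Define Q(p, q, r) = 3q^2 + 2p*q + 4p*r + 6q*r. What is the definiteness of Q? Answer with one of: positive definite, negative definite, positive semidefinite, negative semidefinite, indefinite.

indefinite

The symmetric matrix is A = [[0, 1, 2], [1, 3, 3], [2, 3, 0]].
A is congruent to a diagonal matrix with 1 positive, 1 negative and 1 zero entries, so Q is indefinite.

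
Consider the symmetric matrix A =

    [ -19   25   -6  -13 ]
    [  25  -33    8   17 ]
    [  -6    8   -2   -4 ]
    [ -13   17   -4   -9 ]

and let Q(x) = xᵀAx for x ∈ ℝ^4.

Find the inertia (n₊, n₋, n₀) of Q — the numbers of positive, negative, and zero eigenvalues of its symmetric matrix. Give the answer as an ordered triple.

(0, 2, 2)

Row-reducing A symmetrically gives the diagonal entries -19, -2/19, 0, 0.
So there are 2 negative, 2 zero pivots.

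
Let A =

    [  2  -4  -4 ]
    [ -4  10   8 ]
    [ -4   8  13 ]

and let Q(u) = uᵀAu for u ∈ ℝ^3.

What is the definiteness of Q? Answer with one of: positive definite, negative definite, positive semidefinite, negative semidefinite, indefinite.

positive definite

Leading principal minors: Δ_1 = 2, Δ_2 = 4, Δ_3 = 20.
All leading principal minors are positive, so by Sylvester's criterion Q is positive definite.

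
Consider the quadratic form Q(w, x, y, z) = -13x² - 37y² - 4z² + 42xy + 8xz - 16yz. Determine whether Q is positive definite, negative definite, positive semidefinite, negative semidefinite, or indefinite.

Write A = [[0, 0, 0, 0], [0, -13, 21, 4], [0, 21, -37, -8], [0, 4, -8, -4]].
Row-reducing A symmetrically gives the diagonal entries 0, -13, -40/13, -2.
That gives 3 negative, 1 zero pivots.
Hence Q is negative semidefinite.

negative semidefinite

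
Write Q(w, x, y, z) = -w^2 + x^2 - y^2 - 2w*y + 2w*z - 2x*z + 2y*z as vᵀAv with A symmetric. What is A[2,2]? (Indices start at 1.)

The coefficient of x^2 in Q is 1, and that is exactly A[2,2].

1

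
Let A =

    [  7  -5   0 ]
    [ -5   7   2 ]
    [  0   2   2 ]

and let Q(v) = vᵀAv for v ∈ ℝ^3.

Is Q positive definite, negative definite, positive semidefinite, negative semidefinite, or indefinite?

Row-reducing A symmetrically gives the diagonal entries 7, 24/7, 5/6.
That gives 3 positive pivots.
Hence Q is positive definite.

positive definite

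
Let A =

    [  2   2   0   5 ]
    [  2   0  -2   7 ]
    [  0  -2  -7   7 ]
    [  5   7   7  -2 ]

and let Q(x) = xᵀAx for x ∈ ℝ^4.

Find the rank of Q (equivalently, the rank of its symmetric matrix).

Congruent diagonalization of A (simultaneous row and column reduction) yields pivots 2, -2, -5, -15/2.
So there are 1 positive, 3 negative pivots.
The rank is the number of nonzero pivots: 4.

4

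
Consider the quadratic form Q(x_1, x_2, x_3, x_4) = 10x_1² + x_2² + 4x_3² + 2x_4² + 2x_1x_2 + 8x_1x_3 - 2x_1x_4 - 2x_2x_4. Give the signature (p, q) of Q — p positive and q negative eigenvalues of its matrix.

The symmetric matrix is A = [[10, 1, 4, -1], [1, 1, 0, -1], [4, 0, 4, 0], [-1, -1, 0, 2]].
Applying the same elementary operations to the rows and columns of A produces a congruent diagonal matrix with entries 10, 9/10, 20/9, 1.
Counting signs: 4 positive.

(4, 0)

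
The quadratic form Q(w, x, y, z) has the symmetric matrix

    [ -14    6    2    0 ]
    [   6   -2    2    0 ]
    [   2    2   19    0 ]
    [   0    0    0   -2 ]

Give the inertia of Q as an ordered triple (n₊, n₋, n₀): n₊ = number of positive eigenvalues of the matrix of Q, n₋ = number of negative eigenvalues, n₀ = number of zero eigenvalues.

Applying the same elementary operations to the rows and columns of A produces a congruent diagonal matrix with entries -14, 4/7, 5, -2.
Counting signs: 2 positive, 2 negative.

(2, 2, 0)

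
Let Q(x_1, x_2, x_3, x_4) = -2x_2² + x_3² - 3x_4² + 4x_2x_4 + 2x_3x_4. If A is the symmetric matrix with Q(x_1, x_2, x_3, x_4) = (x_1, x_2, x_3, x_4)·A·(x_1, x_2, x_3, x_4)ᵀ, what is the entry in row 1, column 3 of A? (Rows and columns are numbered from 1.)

The coefficient of x_1·x_3 in Q is 0. For a symmetric A this equals A[1,3] + A[3,1] = 2·A[1,3].
So A[1,3] = 0/2 = 0.

0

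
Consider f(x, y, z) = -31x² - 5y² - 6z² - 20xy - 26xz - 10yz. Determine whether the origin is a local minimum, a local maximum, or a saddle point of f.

The Hessian at the origin is H = [[-62, -20, -26], [-20, -10, -10], [-26, -10, -12]].
Applying the same elementary operations to the rows and columns of H produces a congruent diagonal matrix with entries -62, -110/31, -4/11.
Counting signs: 3 negative.
H is negative definite, so the origin is a strict local maximum.

local maximum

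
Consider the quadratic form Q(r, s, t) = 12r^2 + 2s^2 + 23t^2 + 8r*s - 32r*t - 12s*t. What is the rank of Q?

Write A = [[12, 4, -16], [4, 2, -6], [-16, -6, 23]].
Row-reducing A symmetrically gives the diagonal entries 12, 2/3, 1.
So there are 3 positive pivots.
The rank is the number of nonzero pivots: 3.

3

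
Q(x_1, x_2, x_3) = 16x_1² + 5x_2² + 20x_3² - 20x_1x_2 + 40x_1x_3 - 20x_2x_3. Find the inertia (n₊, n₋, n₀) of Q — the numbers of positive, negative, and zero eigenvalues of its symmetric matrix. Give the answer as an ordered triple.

The symmetric matrix is A = [[16, -10, 20], [-10, 5, -10], [20, -10, 20]].
Row-reducing A symmetrically gives the diagonal entries 16, -5/4, 0.
That gives 1 positive, 1 negative, 1 zero pivots.

(1, 1, 1)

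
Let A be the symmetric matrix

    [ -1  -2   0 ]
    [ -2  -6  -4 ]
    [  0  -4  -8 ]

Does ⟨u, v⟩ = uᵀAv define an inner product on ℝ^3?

Applying the same elementary operations to the rows and columns of A produces a congruent diagonal matrix with entries -1, -2, 0.
That gives 2 negative, 1 zero pivots.
Hence Q is negative semidefinite.
⟨·,·⟩ is an inner product exactly when A is positive definite.

no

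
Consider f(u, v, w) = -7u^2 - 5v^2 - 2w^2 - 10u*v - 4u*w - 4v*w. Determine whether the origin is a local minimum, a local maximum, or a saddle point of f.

The Hessian at the origin is H = [[-14, -10, -4], [-10, -10, -4], [-4, -4, -4]].
Applying the same elementary operations to the rows and columns of H produces a congruent diagonal matrix with entries -14, -20/7, -12/5.
That gives 3 negative pivots.
H is negative definite, so the origin is a strict local maximum.

local maximum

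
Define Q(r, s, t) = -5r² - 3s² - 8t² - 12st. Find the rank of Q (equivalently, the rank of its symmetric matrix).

3

Write A = [[-5, 0, 0], [0, -3, -6], [0, -6, -8]].
Row-reducing A symmetrically gives the diagonal entries -5, -3, 4.
That gives 1 positive, 2 negative pivots.
The rank is the number of nonzero pivots: 3.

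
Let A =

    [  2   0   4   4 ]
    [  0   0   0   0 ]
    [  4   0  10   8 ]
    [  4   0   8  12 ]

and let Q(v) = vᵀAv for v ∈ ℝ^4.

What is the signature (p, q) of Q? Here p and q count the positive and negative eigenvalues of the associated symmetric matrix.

(3, 0)

Row-reducing A symmetrically gives the diagonal entries 2, 0, 2, 4.
So there are 3 positive, 1 zero pivots.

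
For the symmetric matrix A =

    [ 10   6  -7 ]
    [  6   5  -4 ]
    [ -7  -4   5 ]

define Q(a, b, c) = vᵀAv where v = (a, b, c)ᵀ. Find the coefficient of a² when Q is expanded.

10

The coefficient of a² is the diagonal entry A[1,1] = 10.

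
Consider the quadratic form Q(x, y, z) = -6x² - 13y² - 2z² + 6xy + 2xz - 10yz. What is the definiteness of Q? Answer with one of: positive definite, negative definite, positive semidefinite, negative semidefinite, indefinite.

negative definite

The symmetric matrix of Q is A = [[-6, 3, 1], [3, -13, -5], [1, -5, -2]].
Leading principal minors: Δ_1 = -6, Δ_2 = 69, Δ_3 = -5.
The signs alternate starting with Δ_1 < 0, so by Sylvester's criterion Q is negative definite.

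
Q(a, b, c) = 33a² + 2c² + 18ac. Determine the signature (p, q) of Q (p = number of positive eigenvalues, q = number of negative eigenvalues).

(1, 1)

The associated matrix is A = [[33, 0, 9], [0, 0, 0], [9, 0, 2]].
Congruent diagonalization of A (simultaneous row and column reduction) yields pivots 33, 0, -5/11.
So there are 1 positive, 1 negative, 1 zero pivots.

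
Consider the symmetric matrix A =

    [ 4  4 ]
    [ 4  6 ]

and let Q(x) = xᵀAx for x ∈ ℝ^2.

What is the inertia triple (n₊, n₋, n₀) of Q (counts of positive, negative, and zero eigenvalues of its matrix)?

An LDLᵀ factorisation of A has diagonal entries 4, 2.
Counting signs: 2 positive.

(2, 0, 0)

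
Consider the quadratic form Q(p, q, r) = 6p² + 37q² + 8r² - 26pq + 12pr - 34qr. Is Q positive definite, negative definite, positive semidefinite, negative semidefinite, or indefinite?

positive definite

The symmetric matrix is A = [[6, -13, 6], [-13, 37, -17], [6, -17, 8]].
An LDLᵀ factorisation of A has diagonal entries 6, 53/6, 10/53.
That gives 3 positive pivots.
Hence Q is positive definite.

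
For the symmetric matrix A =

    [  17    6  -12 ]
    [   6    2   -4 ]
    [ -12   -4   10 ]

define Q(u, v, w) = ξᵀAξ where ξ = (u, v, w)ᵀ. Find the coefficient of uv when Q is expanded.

The coefficient of uv is A[1,2] + A[2,1] = 2·6 = 12.

12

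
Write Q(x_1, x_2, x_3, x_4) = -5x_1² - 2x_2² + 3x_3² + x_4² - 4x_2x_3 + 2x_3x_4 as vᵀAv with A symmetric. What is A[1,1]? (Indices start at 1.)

-5

The coefficient of x_1² in Q is -5, and that is exactly A[1,1].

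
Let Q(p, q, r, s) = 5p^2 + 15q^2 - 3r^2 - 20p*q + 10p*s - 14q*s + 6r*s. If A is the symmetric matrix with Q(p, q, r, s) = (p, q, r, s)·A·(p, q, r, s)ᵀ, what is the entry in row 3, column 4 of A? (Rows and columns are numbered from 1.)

The coefficient of r·s in Q is 6. For a symmetric A this equals A[3,4] + A[4,3] = 2·A[3,4].
So A[3,4] = 6/2 = 3.

3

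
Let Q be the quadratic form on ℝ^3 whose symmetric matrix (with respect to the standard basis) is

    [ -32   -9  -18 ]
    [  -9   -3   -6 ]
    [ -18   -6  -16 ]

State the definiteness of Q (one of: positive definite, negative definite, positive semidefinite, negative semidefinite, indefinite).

negative definite

Leading principal minors: Δ_1 = -32, Δ_2 = 15, Δ_3 = -60.
The signs alternate starting with Δ_1 < 0, so by Sylvester's criterion Q is negative definite.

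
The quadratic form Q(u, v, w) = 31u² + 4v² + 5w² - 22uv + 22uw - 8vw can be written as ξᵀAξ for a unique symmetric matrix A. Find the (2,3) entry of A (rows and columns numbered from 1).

The coefficient of v·w in Q is -8. For a symmetric A this equals A[2,3] + A[3,2] = 2·A[2,3].
So A[2,3] = -8/2 = -4.

-4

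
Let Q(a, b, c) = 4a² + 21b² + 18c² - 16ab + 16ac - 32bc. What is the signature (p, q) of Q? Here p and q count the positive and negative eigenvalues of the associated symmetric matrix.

(3, 0)

The symmetric matrix is A = [[4, -8, 8], [-8, 21, -16], [8, -16, 18]].
An LDLᵀ factorisation of A has diagonal entries 4, 5, 2.
That gives 3 positive pivots.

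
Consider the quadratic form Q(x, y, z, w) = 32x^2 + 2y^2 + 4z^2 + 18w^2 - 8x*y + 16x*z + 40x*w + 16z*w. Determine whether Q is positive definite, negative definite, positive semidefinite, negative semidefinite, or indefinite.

Write A = [[32, -4, 8, 20], [-4, 2, 0, 0], [8, 0, 4, 8], [20, 0, 8, 18]].
Symmetric row and column elimination reduces A to a congruent diagonal form with pivots 32, 3/2, 4/3, 0.
So there are 3 positive, 1 zero pivots.
Hence Q is positive semidefinite.

positive semidefinite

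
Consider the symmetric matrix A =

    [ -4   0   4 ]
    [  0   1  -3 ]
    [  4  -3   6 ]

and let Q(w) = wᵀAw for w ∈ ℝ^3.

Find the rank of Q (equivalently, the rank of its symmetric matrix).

3

Applying the same elementary operations to the rows and columns of A produces a congruent diagonal matrix with entries -4, 1, 1.
Counting signs: 2 positive, 1 negative.
The rank is the number of nonzero pivots: 3.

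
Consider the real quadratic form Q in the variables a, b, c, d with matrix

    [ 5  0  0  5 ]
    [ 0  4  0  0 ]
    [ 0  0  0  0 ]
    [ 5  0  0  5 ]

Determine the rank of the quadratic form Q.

2

Row-reducing A symmetrically gives the diagonal entries 5, 4, 0, 0.
So there are 2 positive, 2 zero pivots.
The rank is the number of nonzero pivots: 2.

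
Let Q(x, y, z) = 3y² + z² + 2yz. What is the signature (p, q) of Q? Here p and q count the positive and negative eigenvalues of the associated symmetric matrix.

(2, 0)

Write A = [[0, 0, 0], [0, 3, 1], [0, 1, 1]].
Symmetric row and column elimination reduces A to a congruent diagonal form with pivots 0, 3, 2/3.
So there are 2 positive, 1 zero pivots.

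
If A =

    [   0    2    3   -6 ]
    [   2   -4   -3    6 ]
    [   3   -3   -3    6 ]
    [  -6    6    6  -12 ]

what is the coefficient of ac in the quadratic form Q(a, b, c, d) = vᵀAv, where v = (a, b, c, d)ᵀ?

6

The coefficient of ac is A[1,3] + A[3,1] = 2·3 = 6.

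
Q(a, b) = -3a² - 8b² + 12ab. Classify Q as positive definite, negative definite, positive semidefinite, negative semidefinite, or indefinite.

The symmetric matrix of Q is [[-3, 6], [6, -8]].
For the 2×2 matrix [[-3, 6], [6, -8]]: det = -3·-8 − (6)² = -12, trace = -11.
det < 0 so the eigenvalues have opposite signs; the form is indefinite.

indefinite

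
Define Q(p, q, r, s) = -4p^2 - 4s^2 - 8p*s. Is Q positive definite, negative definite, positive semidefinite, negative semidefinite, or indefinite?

The associated matrix is A = [[-4, 0, 0, -4], [0, 0, 0, 0], [0, 0, 0, 0], [-4, 0, 0, -4]].
Row-reducing A symmetrically gives the diagonal entries -4, 0, 0, 0.
That gives 1 negative, 3 zero pivots.
Hence Q is negative semidefinite.

negative semidefinite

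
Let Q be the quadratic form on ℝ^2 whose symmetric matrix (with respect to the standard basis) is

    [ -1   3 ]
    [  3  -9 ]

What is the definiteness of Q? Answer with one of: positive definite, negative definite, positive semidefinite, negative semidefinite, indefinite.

Congruent diagonalization of A (simultaneous row and column reduction) yields pivots -1, 0.
So there are 1 negative, 1 zero pivots.
Hence Q is negative semidefinite.

negative semidefinite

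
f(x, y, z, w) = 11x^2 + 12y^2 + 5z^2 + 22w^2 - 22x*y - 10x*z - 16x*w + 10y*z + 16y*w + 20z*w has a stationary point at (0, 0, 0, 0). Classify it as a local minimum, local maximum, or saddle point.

local minimum

The Hessian at the origin is H = [[22, -22, -10, -16], [-22, 24, 10, 16], [-10, 10, 10, 20], [-16, 16, 20, 44]].
An LDLᵀ factorisation of H has diagonal entries 22, 2, 60/11, 8/3.
Counting signs: 4 positive.
H is positive definite, so the origin is a strict local minimum.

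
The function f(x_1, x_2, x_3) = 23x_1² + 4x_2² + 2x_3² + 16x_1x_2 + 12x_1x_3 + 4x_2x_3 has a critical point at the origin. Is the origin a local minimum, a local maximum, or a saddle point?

local minimum

The Hessian at the origin is H = [[46, 16, 12], [16, 8, 4], [12, 4, 4]].
Congruent diagonalization of H (simultaneous row and column reduction) yields pivots 46, 56/23, 6/7.
So there are 3 positive pivots.
H is positive definite, so the origin is a strict local minimum.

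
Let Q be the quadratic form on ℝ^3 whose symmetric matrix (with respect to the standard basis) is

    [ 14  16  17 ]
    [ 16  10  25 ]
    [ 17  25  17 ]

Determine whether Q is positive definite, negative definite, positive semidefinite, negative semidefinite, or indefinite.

indefinite

An LDLᵀ factorisation of A has diagonal entries 14, -58/7, 3/29.
That gives 2 positive, 1 negative pivots.
Hence Q is indefinite.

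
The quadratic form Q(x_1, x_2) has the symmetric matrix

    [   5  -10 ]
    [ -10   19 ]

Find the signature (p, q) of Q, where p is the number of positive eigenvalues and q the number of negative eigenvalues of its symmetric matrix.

Applying the same elementary operations to the rows and columns of A produces a congruent diagonal matrix with entries 5, -1.
So there are 1 positive, 1 negative pivots.

(1, 1)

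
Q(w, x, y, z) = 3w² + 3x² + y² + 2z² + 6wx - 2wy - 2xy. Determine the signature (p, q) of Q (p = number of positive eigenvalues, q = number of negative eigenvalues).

The symmetric matrix is A = [[3, 3, -1, 0], [3, 3, -1, 0], [-1, -1, 1, 0], [0, 0, 0, 2]].
Row-reducing A symmetrically gives the diagonal entries 3, 0, 2/3, 2.
So there are 3 positive, 1 zero pivots.

(3, 0)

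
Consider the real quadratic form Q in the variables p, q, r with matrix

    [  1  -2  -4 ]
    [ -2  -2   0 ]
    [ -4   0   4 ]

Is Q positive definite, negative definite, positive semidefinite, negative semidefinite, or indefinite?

indefinite

Row-reducing A symmetrically gives the diagonal entries 1, -6, -4/3.
So there are 1 positive, 2 negative pivots.
Hence Q is indefinite.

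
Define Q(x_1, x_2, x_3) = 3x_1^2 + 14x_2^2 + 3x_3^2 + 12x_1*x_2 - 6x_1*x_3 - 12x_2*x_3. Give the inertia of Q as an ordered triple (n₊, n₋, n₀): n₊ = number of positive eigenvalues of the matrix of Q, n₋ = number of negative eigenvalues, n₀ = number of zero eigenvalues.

(2, 0, 1)

The symmetric matrix is A = [[3, 6, -3], [6, 14, -6], [-3, -6, 3]].
Symmetric row and column elimination reduces A to a congruent diagonal form with pivots 3, 2, 0.
Counting signs: 2 positive, 1 zero.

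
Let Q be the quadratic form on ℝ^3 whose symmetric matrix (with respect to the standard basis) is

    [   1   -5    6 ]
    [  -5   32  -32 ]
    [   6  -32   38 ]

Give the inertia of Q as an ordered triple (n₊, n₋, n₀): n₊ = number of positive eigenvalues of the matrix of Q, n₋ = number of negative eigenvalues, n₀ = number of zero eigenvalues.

(3, 0, 0)

Applying the same elementary operations to the rows and columns of A produces a congruent diagonal matrix with entries 1, 7, 10/7.
Counting signs: 3 positive.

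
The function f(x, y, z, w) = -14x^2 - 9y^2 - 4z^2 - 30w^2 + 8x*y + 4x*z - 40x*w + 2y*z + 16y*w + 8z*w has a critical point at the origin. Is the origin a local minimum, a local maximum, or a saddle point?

local maximum

The Hessian at the origin is H = [[-28, 8, 4, -40], [8, -18, 2, 16], [4, 2, -8, 8], [-40, 16, 8, -60]].
Symmetric row and column elimination reduces H to a congruent diagonal form with pivots -28, -110/7, -34/5, -4/187.
Counting signs: 4 negative.
H is negative definite, so the origin is a strict local maximum.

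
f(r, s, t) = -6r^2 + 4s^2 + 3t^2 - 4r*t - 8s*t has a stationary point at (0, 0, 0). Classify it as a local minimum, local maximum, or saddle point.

The Hessian at the origin is H = [[-12, 0, -4], [0, 8, -8], [-4, -8, 6]].
An LDLᵀ factorisation of H has diagonal entries -12, 8, -2/3.
So there are 1 positive, 2 negative pivots.
H is indefinite, so the origin is a saddle point.

saddle point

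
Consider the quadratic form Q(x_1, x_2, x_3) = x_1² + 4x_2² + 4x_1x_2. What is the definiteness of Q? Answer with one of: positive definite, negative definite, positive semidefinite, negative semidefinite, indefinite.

positive semidefinite

Write A = [[1, 2, 0], [2, 4, 0], [0, 0, 0]].
Applying the same elementary operations to the rows and columns of A produces a congruent diagonal matrix with entries 1, 0, 0.
So there are 1 positive, 2 zero pivots.
Hence Q is positive semidefinite.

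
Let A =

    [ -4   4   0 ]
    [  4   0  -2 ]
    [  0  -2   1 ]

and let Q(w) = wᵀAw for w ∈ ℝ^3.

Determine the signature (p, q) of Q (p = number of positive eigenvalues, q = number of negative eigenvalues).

Row-reducing A symmetrically gives the diagonal entries -4, 4, 0.
So there are 1 positive, 1 negative, 1 zero pivots.

(1, 1)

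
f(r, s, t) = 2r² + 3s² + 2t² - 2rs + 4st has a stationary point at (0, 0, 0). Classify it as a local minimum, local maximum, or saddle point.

The Hessian at the origin is H = [[4, -2, 0], [-2, 6, 4], [0, 4, 4]].
Congruent diagonalization of H (simultaneous row and column reduction) yields pivots 4, 5, 4/5.
Counting signs: 3 positive.
H is positive definite, so the origin is a strict local minimum.

local minimum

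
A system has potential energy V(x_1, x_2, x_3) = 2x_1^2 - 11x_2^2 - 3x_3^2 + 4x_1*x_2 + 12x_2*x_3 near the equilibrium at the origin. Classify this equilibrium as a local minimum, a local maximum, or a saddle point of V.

The Hessian at the origin is H = [[4, 4, 0], [4, -22, 12], [0, 12, -6]].
Applying the same elementary operations to the rows and columns of H produces a congruent diagonal matrix with entries 4, -26, -6/13.
That gives 1 positive, 2 negative pivots.
H is indefinite, so the origin is a saddle point.

saddle point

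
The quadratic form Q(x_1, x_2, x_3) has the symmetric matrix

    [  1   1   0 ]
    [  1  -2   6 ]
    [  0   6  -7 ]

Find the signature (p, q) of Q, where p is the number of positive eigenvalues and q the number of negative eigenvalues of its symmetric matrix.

Row-reducing A symmetrically gives the diagonal entries 1, -3, 5.
So there are 2 positive, 1 negative pivots.

(2, 1)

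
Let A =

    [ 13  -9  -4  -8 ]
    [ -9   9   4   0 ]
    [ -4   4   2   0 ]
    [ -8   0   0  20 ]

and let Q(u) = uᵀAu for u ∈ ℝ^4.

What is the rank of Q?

4

Symmetric row and column elimination reduces A to a congruent diagonal form with pivots 13, 36/13, 2/9, 4.
Counting signs: 4 positive.
The rank is the number of nonzero pivots: 4.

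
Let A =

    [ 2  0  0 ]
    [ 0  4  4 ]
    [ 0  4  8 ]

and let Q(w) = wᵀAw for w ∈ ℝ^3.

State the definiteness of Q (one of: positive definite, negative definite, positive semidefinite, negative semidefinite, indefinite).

positive definite

Congruent diagonalization of A (simultaneous row and column reduction) yields pivots 2, 4, 4.
That gives 3 positive pivots.
Hence Q is positive definite.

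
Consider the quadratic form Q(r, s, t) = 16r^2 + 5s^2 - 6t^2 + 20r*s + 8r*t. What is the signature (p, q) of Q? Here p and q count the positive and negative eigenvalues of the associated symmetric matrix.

(1, 2)

The associated matrix is A = [[16, 10, 4], [10, 5, 0], [4, 0, -6]].
Applying the same elementary operations to the rows and columns of A produces a congruent diagonal matrix with entries 16, -5/4, -2.
So there are 1 positive, 2 negative pivots.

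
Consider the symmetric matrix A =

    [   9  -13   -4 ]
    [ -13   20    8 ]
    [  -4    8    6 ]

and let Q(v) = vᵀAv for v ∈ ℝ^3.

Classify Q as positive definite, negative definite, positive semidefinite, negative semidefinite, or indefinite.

Congruent diagonalization of A (simultaneous row and column reduction) yields pivots 9, 11/9, 2/11.
So there are 3 positive pivots.
Hence Q is positive definite.

positive definite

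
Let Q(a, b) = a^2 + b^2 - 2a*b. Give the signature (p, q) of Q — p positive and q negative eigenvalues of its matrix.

(1, 0)

The associated matrix is A = [[1, -1], [-1, 1]].
Symmetric row and column elimination reduces A to a congruent diagonal form with pivots 1, 0.
So there are 1 positive, 1 zero pivots.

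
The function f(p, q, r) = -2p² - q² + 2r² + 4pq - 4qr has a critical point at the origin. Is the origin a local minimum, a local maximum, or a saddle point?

The Hessian at the origin is H = [[-4, 4, 0], [4, -2, -4], [0, -4, 4]].
Row-reducing H symmetrically gives the diagonal entries -4, 2, -4.
That gives 1 positive, 2 negative pivots.
H is indefinite, so the origin is a saddle point.

saddle point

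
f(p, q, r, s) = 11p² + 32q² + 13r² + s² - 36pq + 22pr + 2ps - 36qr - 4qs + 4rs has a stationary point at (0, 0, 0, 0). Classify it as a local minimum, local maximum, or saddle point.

The Hessian at the origin is H = [[22, -36, 22, 2], [-36, 64, -36, -4], [22, -36, 26, 4], [2, -4, 4, 2]].
Row-reducing H symmetrically gives the diagonal entries 22, 56/11, 4, 5/7.
So there are 4 positive pivots.
H is positive definite, so the origin is a strict local minimum.

local minimum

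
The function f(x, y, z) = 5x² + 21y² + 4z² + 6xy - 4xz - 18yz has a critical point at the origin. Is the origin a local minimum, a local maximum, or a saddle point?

local minimum

The Hessian at the origin is H = [[10, 6, -4], [6, 42, -18], [-4, -18, 8]].
Congruent diagonalization of H (simultaneous row and column reduction) yields pivots 10, 192/5, 1/16.
So there are 3 positive pivots.
H is positive definite, so the origin is a strict local minimum.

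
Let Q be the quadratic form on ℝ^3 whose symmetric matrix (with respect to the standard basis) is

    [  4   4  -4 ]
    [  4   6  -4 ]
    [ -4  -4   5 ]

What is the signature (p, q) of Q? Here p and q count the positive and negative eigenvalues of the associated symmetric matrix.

(3, 0)

Congruent diagonalization of A (simultaneous row and column reduction) yields pivots 4, 2, 1.
So there are 3 positive pivots.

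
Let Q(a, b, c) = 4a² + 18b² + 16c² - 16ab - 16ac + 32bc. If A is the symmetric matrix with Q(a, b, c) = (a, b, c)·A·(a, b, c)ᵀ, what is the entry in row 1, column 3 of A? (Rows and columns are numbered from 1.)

-8

The coefficient of a·c in Q is -16. For a symmetric A this equals A[1,3] + A[3,1] = 2·A[1,3].
So A[1,3] = -16/2 = -8.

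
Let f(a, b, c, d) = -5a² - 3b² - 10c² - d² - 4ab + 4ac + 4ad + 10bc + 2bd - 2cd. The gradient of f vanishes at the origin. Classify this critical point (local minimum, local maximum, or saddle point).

The Hessian at the origin is H = [[-10, -4, 4, 4], [-4, -6, 10, 2], [4, 10, -20, -2], [4, 2, -2, -2]].
An LDLᵀ factorisation of H has diagonal entries -10, -22/5, -26/11, -4/13.
Counting signs: 4 negative.
H is negative definite, so the origin is a strict local maximum.

local maximum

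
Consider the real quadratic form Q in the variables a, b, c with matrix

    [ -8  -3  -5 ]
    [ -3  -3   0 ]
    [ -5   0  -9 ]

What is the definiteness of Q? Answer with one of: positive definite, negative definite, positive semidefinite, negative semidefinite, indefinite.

negative definite

Leading principal minors: Δ_1 = -8, Δ_2 = 15, Δ_3 = -60.
The signs alternate starting with Δ_1 < 0, so by Sylvester's criterion Q is negative definite.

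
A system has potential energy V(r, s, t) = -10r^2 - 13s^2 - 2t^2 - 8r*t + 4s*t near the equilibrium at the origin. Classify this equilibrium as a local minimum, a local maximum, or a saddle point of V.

The Hessian at the origin is H = [[-20, 0, -8], [0, -26, 4], [-8, 4, -4]].
Row-reducing H symmetrically gives the diagonal entries -20, -26, -12/65.
Counting signs: 3 negative.
H is negative definite, so the origin is a strict local maximum.

local maximum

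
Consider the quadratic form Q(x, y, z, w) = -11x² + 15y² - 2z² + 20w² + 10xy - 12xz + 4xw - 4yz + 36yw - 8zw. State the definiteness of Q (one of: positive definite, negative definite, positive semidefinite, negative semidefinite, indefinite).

indefinite

The associated matrix is A = [[-11, 5, -6, 2], [5, 15, -2, 18], [-6, -2, -2, -4], [2, 18, -4, 20]].
Applying the same elementary operations to the rows and columns of A produces a congruent diagonal matrix with entries -11, 190/11, -2/95, 0.
That gives 1 positive, 2 negative, 1 zero pivots.
Hence Q is indefinite.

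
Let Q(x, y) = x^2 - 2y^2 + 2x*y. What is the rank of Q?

The symmetric matrix is A = [[1, 1], [1, -2]].
Applying the same elementary operations to the rows and columns of A produces a congruent diagonal matrix with entries 1, -3.
Counting signs: 1 positive, 1 negative.
The rank is the number of nonzero pivots: 2.

2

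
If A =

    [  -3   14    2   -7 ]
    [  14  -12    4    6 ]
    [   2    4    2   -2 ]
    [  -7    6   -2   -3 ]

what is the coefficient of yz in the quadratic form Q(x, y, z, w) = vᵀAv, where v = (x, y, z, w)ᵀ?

The coefficient of yz is A[2,3] + A[3,2] = 2·4 = 8.

8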